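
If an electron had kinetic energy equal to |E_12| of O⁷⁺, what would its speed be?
1.458e+06 m/s (or 0.4865% of c)

The binding energy at n = 12 for O⁷⁺ is:
E_12 = -13.6057 × 8²/12² = -6.046978 eV
|E_12| = 6.046978 eV

Convert to Joules:
KE = 6.046978 eV × (1.602177 × 10⁻¹⁹ J/eV) = 9.68833e-19 J

Using KE = ½mv²:
v = √(2·KE/m_e)
v = √(2 × 9.68833e-19 J / 9.10938 × 10⁻³¹ kg)
v = 1.458e+06 m/s

This is approximately 0.4865% the speed of light.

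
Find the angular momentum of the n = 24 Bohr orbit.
2.53e-33 J·s (or 24ℏ)

In the Bohr model, angular momentum is quantized:
L = nℏ

where ℏ = h/(2π) = 1.0546e-34 J·s

For n = 24:
L = 24 × 1.0546e-34 J·s
L = 2.53e-33 J·s

This can also be written as L = 24ℏ.
The angular momentum is an integer multiple of the reduced Planck constant.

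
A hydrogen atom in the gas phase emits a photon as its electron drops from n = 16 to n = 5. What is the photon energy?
0.49108 eV

The energy levels are E_n = -13.6057 eV / n².

Energy at n = 16: E_16 = -13.6057 / 16² = -0.05314727 eV
Energy at n = 5: E_5 = -13.6057 / 5² = -0.54422800 eV

For emission (electron falling to lower state), the photon energy is:
E_photon = E_16 - E_5 = |-0.05314727 - (-0.54422800)|
E_photon = 0.49108 eV

This energy is carried away by the emitted photon.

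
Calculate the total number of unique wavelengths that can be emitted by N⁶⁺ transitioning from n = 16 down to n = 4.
78

The electron can occupy levels n = 4, 5, ..., 16 during de-excitation — that is m = 16 - 4 + 1 = 13 distinct levels.

The number of distinct spectral lines equals the number of ways to choose 2 of these m levels (each pair gives one possible emission transition):

Number of lines = m(m-1)/2 = 13×12/2 = 78

These correspond to all possible transitions between the 13 levels:
16 → 15, 16 → 14, 16 → 13, 16 → 12, 16 → 11, 16 → 10, 16 → 9, 16 → 8...

Each transition produces a photon with a unique energy (and thus wavelength). This count does not depend on Z.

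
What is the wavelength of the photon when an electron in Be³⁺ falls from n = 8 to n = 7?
1190.71977 nm

First, find the transition energy using E_n = -13.6057 Z² / n² eV:
E_8 = -13.6057 × 4² / 8² = -3.4014250000 eV
E_7 = -13.6057 × 4² / 7² = -4.4426775510 eV

Photon energy: |ΔE| = |E_7 - E_8| = 1.0412525510 eV

Convert to wavelength using E = hc/λ with hc = 1239.84 eV·nm:
λ = hc/E = 1239.84 eV·nm / 1.0412525510 eV
λ = 1190.71977 nm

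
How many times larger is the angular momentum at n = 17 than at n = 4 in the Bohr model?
4.2500

In the Bohr model, L_n = nℏ, so the ratio is purely the ratio of quantum numbers:

L_17/L_4 = 17ℏ / 4ℏ = 17/4 = 4.2500

The angular momentum scales linearly with n.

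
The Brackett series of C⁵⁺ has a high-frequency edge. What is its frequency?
7.40e+15 Hz

The series limit corresponds to the transition from n = ∞ to n = 4.
This is the highest energy (shortest wavelength) transition in the Brackett series.

E_∞ = 0 eV
E_4 = -13.6057 × 6² / 4² = -30.6128 eV

Energy at series limit:
ΔE = E_∞ - E_4 = 0 - (-30.6128) = 30.6128 eV
E = 30.6128 eV × (1.602177 × 10⁻¹⁹ J/eV) = 4.9047e-18 J
f = E/h = 4.9047e-18 J / (6.62607 × 10⁻³⁴ J·s) = 7.40e+15 Hz

This energy equals the ionization energy from the n = 4 state of C⁵⁺.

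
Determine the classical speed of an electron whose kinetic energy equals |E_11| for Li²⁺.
5.966e+05 m/s (or 0.199019% of c)

The binding energy at n = 11 for Li²⁺ is:
E_11 = -13.6057 × 3²/11² = -1.01199421 eV
|E_11| = 1.01199421 eV

Convert to Joules:
KE = 1.01199421 eV × (1.602177 × 10⁻¹⁹ J/eV) = 1.62139e-19 J

Using KE = ½mv²:
v = √(2·KE/m_e)
v = √(2 × 1.62139e-19 J / 9.10938 × 10⁻³¹ kg)
v = 5.966e+05 m/s

This is approximately 0.199019% the speed of light.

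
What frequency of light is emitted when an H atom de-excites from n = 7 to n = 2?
7.5532e+14 Hz

First, find the transition energy:
E_7 = -13.6057 / 7² = -0.2776673 eV
E_2 = -13.6057 / 2² = -3.4014250 eV
|ΔE| = |E_2 - E_7| = 3.1237577 eV

Convert to Joules: E = 3.1237577 eV × (1.602177 × 10⁻¹⁹ J/eV) = 5.004813e-19 J

Using E = hf:
f = E/h = 5.004813e-19 J / (6.62607 × 10⁻³⁴ J·s)
f = 7.5532e+14 Hz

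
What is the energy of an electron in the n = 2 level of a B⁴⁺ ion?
-85.036 eV

For hydrogen-like ions, the energy levels scale with Z²:
E_n = -13.6057 Z² / n² eV

For B⁴⁺ (Z = 5) at n = 2:
E_2 = -13.6057 × 5² / 2²
E_2 = -13.6057 × 25 / 4
E_2 = -340.1425 / 4
E_2 = -85.036 eV

The energy is 25 times more negative than hydrogen at the same n due to the stronger nuclear charge.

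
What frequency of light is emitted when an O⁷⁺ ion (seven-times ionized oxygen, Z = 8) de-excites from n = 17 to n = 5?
7.693e+15 Hz

First, find the transition energy:
E_17 = -13.6057 × 8² / 17² = -3.01302699 eV
E_5 = -13.6057 × 8² / 5² = -34.83059200 eV
|ΔE| = |E_5 - E_17| = 31.81756501 eV

Convert to Joules: E = 31.81756501 eV × (1.602177 × 10⁻¹⁹ J/eV) = 5.09774e-18 J

Using E = hf:
f = E/h = 5.09774e-18 J / (6.62607 × 10⁻³⁴ J·s)
f = 7.693e+15 Hz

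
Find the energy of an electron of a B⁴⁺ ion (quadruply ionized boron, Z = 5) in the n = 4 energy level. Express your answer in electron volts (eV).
-21.26 eV

The energy levels of a hydrogen-like atom are given by:
E_n = -13.6057 Z² / n² eV  (with Z = 5 for B⁴⁺)

For n = 4:
E_4 = -13.6057 × 5² / 4²
E_4 = -13.6057 × 25 / 16
E_4 = -21.26 eV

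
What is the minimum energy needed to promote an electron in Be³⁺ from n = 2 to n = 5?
45.715 eV

The energy levels of a hydrogen-like atom are E_n = -13.6057 Z² eV / n².

Energy at n = 2: E_2 = -13.6057 × 4² / 2² = -54.422800 eV
Energy at n = 5: E_5 = -13.6057 × 4² / 5² = -8.707648 eV

The excitation energy is the difference:
ΔE = E_5 - E_2
ΔE = -8.707648 - (-54.422800)
ΔE = 45.715 eV

Since this is positive, energy must be absorbed (photon absorption).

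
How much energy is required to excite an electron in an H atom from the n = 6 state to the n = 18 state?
0.3359 eV

The energy levels of a hydrogen-like atom are E_n = -13.6057 eV / n².

Energy at n = 6: E_6 = -13.6057 / 6² = -0.3779361 eV
Energy at n = 18: E_18 = -13.6057 / 18² = -0.0419929 eV

The excitation energy is the difference:
ΔE = E_18 - E_6
ΔE = -0.0419929 - (-0.3779361)
ΔE = 0.3359 eV

Since this is positive, energy must be absorbed (photon absorption).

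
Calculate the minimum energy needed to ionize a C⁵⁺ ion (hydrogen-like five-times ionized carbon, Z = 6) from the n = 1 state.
489.805200 eV

The ionization energy is the energy needed to remove the electron completely (n → ∞).

For a hydrogen-like ion with Z = 6, E_n = -13.6057 Z² / n² eV.

At n = 1: E_1 = -13.6057 × 6² / 1² = -489.805200000 eV
At n = ∞: E_∞ = 0 eV

Ionization energy = E_∞ - E_1 = 0 - (-489.805200000) = 489.805200000 eV
Ionization energy ≈ 489.805200 eV

This is also called the binding energy of the electron in state n = 1.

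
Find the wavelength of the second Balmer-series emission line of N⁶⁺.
9.9185 nm

The lines of a series are numbered from the longest wavelength (smallest ΔE) outward; the second line is the transition from n = n_f + 2 to n_f.
The Balmer series has all transitions ending at n_f = 2.

For N⁶⁺ (Z = 7), the second line (β-line) is the jump from n = 4 to n = 2:
E_4 = -13.6057 × 7² / 4² = -41.667456 eV
E_2 = -13.6057 × 7² / 2² = -166.669825 eV
ΔE = E_4 - E_2 = 125.002369 eV

λ = hc/E = 1239.84 eV·nm / 125.002369 eV
λ = 9.9185 nm

This is the β-line of the Balmer series in N⁶⁺.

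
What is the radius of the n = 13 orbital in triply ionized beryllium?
2.2358 nm (or 22.3577 Å)

The Bohr radius formula is:
r_n = n² a₀ / Z

where a₀ = 0.0529177 nm is the Bohr radius.

For Be³⁺ (Z = 4) at n = 13:
r_13 = 13² × 0.0529177 nm / 4
r_13 = 169 × 0.0529177 nm / 4
r_13 = 8.94309 nm / 4
r_13 = 2.2358 nm

The electron orbits at approximately 2.2358 nm from the nucleus.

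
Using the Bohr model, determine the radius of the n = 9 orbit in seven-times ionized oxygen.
0.53579 nm (or 5.35792 Å)

The Bohr radius formula is:
r_n = n² a₀ / Z

where a₀ = 0.05291772 nm is the Bohr radius.

For O⁷⁺ (Z = 8) at n = 9:
r_9 = 9² × 0.05291772 nm / 8
r_9 = 81 × 0.05291772 nm / 8
r_9 = 4.286335 nm / 8
r_9 = 0.53579 nm

The electron orbits at approximately 0.53579 nm from the nucleus.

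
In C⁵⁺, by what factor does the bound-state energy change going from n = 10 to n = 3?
11.11111

Using E_n = -13.6057 Z² / n² eV with Z = 6:

E_3 = -13.6057 × 6² / 3² = -489.8052 / 9 = -54.42280000000 eV
E_10 = -13.6057 × 6² / 10² = -489.8052 / 100 = -4.89805200000 eV

The ratio is:
E_3/E_10 = (-54.42280000000) / (-4.89805200000)
E_3/E_10 = (-489.8052/9) / (-489.8052/100)
E_3/E_10 = 100/9
E_3/E_10 = 11.11111
(Note: the Z² factors cancel in the ratio.)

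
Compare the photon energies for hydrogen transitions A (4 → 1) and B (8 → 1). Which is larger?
8 → 1

Calculate the energy for each transition:

Transition 4 → 1:
ΔE₁ = |E_1 - E_4| = |-13.6057/1² - (-13.6057/4²)|
ΔE₁ = |-13.605700000000 - (-0.850356250000)| = 12.755343750 eV

Transition 8 → 1:
ΔE₂ = |E_1 - E_8| = |-13.6057/1² - (-13.6057/8²)|
ΔE₂ = |-13.605700000000 - (-0.212589062500)| = 13.393110938 eV

Since 13.393110938 eV > 12.755343750 eV, the transition 8 → 1 emits the more energetic photon.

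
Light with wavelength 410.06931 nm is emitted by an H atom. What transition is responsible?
n = 6 → n = 2

First, find the photon energy from the wavelength (hc = 1239.84 eV·nm):
E = hc/λ = 1239.84 eV·nm / 410.06931 nm = 3.0234889 eV

The energy levels of hydrogen satisfy E_n = -13.6057 / n² eV, so an emission n_i → n_f releases
ΔE = 13.6057 × (1/n_f² − 1/n_i²) eV.

Setting ΔE equal to the photon energy:
1/n_f² − 1/n_i² = 3.0234889 / 13.6057 = 0.22222222

Since 1/n_i² must be positive, we need 1/n_f² > 0.22222222, i.e. n_f ≤ 2. For each allowed n_f, solve n_i = (1/n_f² − 0.22222222)^(−1/2) and check whether it is a whole number:
  n_f = 1: 1/n_i² = 1.00000000 − 0.22222222 = 0.77777778 → n_i = 1.134  (not an integer) ✗
  n_f = 2: 1/n_i² = 0.25000000 − 0.22222222 = 0.02777778 → n_i = 6.000  → integer, n_i = 6 ✓

Only n_f = 2 gives an integer upper level, n_i = 6.

The transition is from n = 6 to n = 2 (emission).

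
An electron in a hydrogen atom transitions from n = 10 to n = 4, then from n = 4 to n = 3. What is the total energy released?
1.375687 eV

The energy levels of hydrogen are E_n = -13.6057 / n² eV.

First transition (10 → 4):
ΔE₁ = |E_4 - E_10|
ΔE₁ = |-0.850356250000 - (-0.136057000000)| = 0.714299250 eV

Second transition (4 → 3):
ΔE₂ = |E_3 - E_4|
ΔE₂ = |-1.511744444444 - (-0.850356250000)| = 0.661388194 eV

Total energy released:
E_total = ΔE₁ + ΔE₂ = 0.714299250 + 0.661388194 = 1.375687 eV

Note: This equals the direct transition 10 → 3: 1.375687 eV ✓
Energy is conserved regardless of the path taken.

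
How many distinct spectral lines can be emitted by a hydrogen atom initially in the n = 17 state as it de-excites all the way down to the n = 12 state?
15

The electron can occupy levels n = 12, 13, ..., 17 during de-excitation — that is m = 17 - 12 + 1 = 6 distinct levels.

The number of distinct spectral lines equals the number of ways to choose 2 of these m levels (each pair gives one possible emission transition):

Number of lines = m(m-1)/2 = 6×5/2 = 15

These correspond to all possible transitions between the 6 levels:
17 → 16, 17 → 15, 17 → 14, 17 → 13, 17 → 12, 16 → 15, 16 → 14, 16 → 13...

Each transition produces a photon with a unique energy (and thus wavelength). This count does not depend on Z.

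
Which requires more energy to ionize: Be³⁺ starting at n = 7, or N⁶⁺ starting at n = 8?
N⁶⁺ at n = 8 (E = -10.42 eV)

Using E_n = -13.6057 Z² / n² eV:

Be³⁺ (Z = 4) at n = 7:
E = -13.6057 × 4² / 7² = -13.6057 × 16 / 49 = -4.44268 eV

N⁶⁺ (Z = 7) at n = 8:
E = -13.6057 × 7² / 8² = -13.6057 × 49 / 64 = -10.41686 eV

Since -10.41686 eV < -4.44268 eV,
N⁶⁺ at n = 8 is more tightly bound (requires more energy to ionize).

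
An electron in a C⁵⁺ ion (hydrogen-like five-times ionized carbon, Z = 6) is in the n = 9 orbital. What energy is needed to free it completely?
6.047 eV

The ionization energy is the energy needed to remove the electron completely (n → ∞).

For a hydrogen-like ion with Z = 6, E_n = -13.6057 Z² / n² eV.

At n = 9: E_9 = -13.6057 × 6² / 9² = -6.046978 eV
At n = ∞: E_∞ = 0 eV

Ionization energy = E_∞ - E_9 = 0 - (-6.046978) = 6.046978 eV
Ionization energy ≈ 6.047 eV

This is also called the binding energy of the electron in state n = 9.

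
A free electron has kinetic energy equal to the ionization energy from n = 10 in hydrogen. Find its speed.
2.1877e+05 m/s (or 0.07% of c)

The binding energy at n = 10 for hydrogen is:
E_10 = -13.6057/10² = -0.13605700 eV
|E_10| = 0.13605700 eV

Convert to Joules:
KE = 0.13605700 eV × (1.602177 × 10⁻¹⁹ J/eV) = 2.179874e-20 J

Using KE = ½mv²:
v = √(2·KE/m_e)
v = √(2 × 2.179874e-20 J / 9.10938 × 10⁻³¹ kg)
v = 2.1877e+05 m/s

This is approximately 0.07% the speed of light.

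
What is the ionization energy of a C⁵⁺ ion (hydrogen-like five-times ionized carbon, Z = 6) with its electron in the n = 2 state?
122.451300 eV

The ionization energy is the energy needed to remove the electron completely (n → ∞).

For a hydrogen-like ion with Z = 6, E_n = -13.6057 Z² / n² eV.

At n = 2: E_2 = -13.6057 × 6² / 2² = -122.451300000 eV
At n = ∞: E_∞ = 0 eV

Ionization energy = E_∞ - E_2 = 0 - (-122.451300000) = 122.451300000 eV
Ionization energy ≈ 122.451300 eV

This is also called the binding energy of the electron in state n = 2.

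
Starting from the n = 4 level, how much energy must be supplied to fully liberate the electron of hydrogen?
0.850 eV

The ionization energy is the energy needed to remove the electron completely (n → ∞).

For hydrogen, E_n = -13.6057 eV / n².

At n = 4: E_4 = -13.6057 / 4² = -0.850356 eV
At n = ∞: E_∞ = 0 eV

Ionization energy = E_∞ - E_4 = 0 - (-0.850356) = 0.850356 eV
Ionization energy ≈ 0.850 eV

This is also called the binding energy of the electron in state n = 4.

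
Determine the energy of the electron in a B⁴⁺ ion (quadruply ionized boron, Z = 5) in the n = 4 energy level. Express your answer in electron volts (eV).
-21.25891 eV

The energy levels of a hydrogen-like atom are given by:
E_n = -13.6057 Z² / n² eV  (with Z = 5 for B⁴⁺)

For n = 4:
E_4 = -13.6057 × 5² / 4²
E_4 = -13.6057 × 25 / 16
E_4 = -21.25891 eV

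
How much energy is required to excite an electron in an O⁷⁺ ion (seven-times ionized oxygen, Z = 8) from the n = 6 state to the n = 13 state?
19.035 eV

The energy levels of a hydrogen-like atom are E_n = -13.6057 Z² eV / n².

Energy at n = 6: E_6 = -13.6057 × 8² / 6² = -24.187911 eV
Energy at n = 13: E_13 = -13.6057 × 8² / 13² = -5.152454 eV

The excitation energy is the difference:
ΔE = E_13 - E_6
ΔE = -5.152454 - (-24.187911)
ΔE = 19.035 eV

Since this is positive, energy must be absorbed (photon absorption).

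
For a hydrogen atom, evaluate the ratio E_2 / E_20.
100.0000

Using E_n = -13.6057 Z² / n² eV with Z = 1:

E_2 = -13.6057 / 2² = -13.6057 / 4 = -3.4014250000 eV
E_20 = -13.6057 / 20² = -13.6057 / 400 = -0.0340142500 eV

The ratio is:
E_2/E_20 = (-3.4014250000) / (-0.0340142500)
E_2/E_20 = (-13.6057/4) / (-13.6057/400)
E_2/E_20 = 400/4
E_2/E_20 = 100.0000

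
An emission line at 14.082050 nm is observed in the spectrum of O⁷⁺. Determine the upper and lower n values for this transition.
n = 10 → n = 3

First, find the photon energy from the wavelength (hc = 1239.84 eV·nm):
E = hc/λ = 1239.84 eV·nm / 14.082050 nm = 88.043999 eV

The energy levels of O⁷⁺ satisfy E_n = -13.6057 × 8² / n² eV, so an emission n_i → n_f releases
ΔE = 13.6057 × 8² × (1/n_f² − 1/n_i²) eV.

Setting ΔE equal to the photon energy:
1/n_f² − 1/n_i² = 88.043999 / (13.6057 × 8²) = 0.10111111

Since 1/n_i² must be positive, we need 1/n_f² > 0.10111111, i.e. n_f ≤ 3. For each allowed n_f, solve n_i = (1/n_f² − 0.10111111)^(−1/2) and check whether it is a whole number:
  n_f = 1: 1/n_i² = 1.00000000 − 0.10111111 = 0.89888889 → n_i = 1.055  (not an integer) ✗
  n_f = 2: 1/n_i² = 0.25000000 − 0.10111111 = 0.14888889 → n_i = 2.592  (not an integer) ✗
  n_f = 3: 1/n_i² = 0.11111111 − 0.10111111 = 0.01000000 → n_i = 10.000  → integer, n_i = 10 ✓

Only n_f = 3 gives an integer upper level, n_i = 10.

The transition is from n = 10 to n = 3 (emission).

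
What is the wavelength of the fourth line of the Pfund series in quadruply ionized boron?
131.808 nm

The lines of a series are numbered from the longest wavelength (smallest ΔE) outward; the fourth line is the transition from n = n_f + 4 to n_f.
The Pfund series has all transitions ending at n_f = 5.

For B⁴⁺ (Z = 5), the fourth line (δ-line) is the jump from n = 9 to n = 5:
E_9 = -13.6057 × 5² / 9² = -4.1992901 eV
E_5 = -13.6057 × 5² / 5² = -13.6057000 eV
ΔE = E_9 - E_5 = 9.4064099 eV

λ = hc/E = 1239.84 eV·nm / 9.4064099 eV
λ = 131.808 nm

This is the δ-line of the Pfund series in B⁴⁺.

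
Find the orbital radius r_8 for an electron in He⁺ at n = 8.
1.6934 nm (or 16.9337 Å)

The Bohr radius formula is:
r_n = n² a₀ / Z

where a₀ = 0.0529177 nm is the Bohr radius.

For He⁺ (Z = 2) at n = 8:
r_8 = 8² × 0.0529177 nm / 2
r_8 = 64 × 0.0529177 nm / 2
r_8 = 3.38673 nm / 2
r_8 = 1.6934 nm

The electron orbits at approximately 1.6934 nm from the nucleus.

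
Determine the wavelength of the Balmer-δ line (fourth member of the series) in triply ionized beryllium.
25.629 nm

The lines of a series are numbered from the longest wavelength (smallest ΔE) outward; the fourth line is the transition from n = n_f + 4 to n_f.
The Balmer series has all transitions ending at n_f = 2.

For Be³⁺ (Z = 4), the fourth line (δ-line) is the jump from n = 6 to n = 2:
E_6 = -13.6057 × 4² / 6² = -6.04698 eV
E_2 = -13.6057 × 4² / 2² = -54.42280 eV
ΔE = E_6 - E_2 = 48.37582 eV

λ = hc/E = 1239.84 eV·nm / 48.37582 eV
λ = 25.629 nm

This is the δ-line of the Balmer series in Be³⁺.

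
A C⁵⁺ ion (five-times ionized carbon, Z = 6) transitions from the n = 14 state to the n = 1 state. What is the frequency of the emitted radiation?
1.1783e+17 Hz

First, find the transition energy:
E_14 = -13.6057 × 6² / 14² = -2.49901 eV
E_1 = -13.6057 × 6² / 1² = -489.80520 eV
|ΔE| = |E_1 - E_14| = 487.30619 eV

Convert to Joules: E = 487.30619 eV × (1.602177 × 10⁻¹⁹ J/eV) = 7.807508e-17 J

Using E = hf:
f = E/h = 7.807508e-17 J / (6.62607 × 10⁻³⁴ J·s)
f = 1.1783e+17 Hz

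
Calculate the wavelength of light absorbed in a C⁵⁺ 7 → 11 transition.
208.44487 nm

First, find the transition energy using E_n = -13.6057 Z² / n² eV:
E_7 = -13.6057 × 6² / 7² = -9.996024490 eV
E_11 = -13.6057 × 6² / 11² = -4.047976860 eV

Photon energy: |ΔE| = |E_11 - E_7| = 5.948047630 eV

Convert to wavelength using E = hc/λ with hc = 1239.84 eV·nm:
λ = hc/E = 1239.84 eV·nm / 5.948047630 eV
λ = 208.44487 nm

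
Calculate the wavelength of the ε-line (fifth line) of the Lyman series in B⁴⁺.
3.749205 nm

The lines of a series are numbered from the longest wavelength (smallest ΔE) outward; the fifth line is the transition from n = n_f + 5 to n_f.
The Lyman series has all transitions ending at n_f = 1.

For B⁴⁺ (Z = 5), the fifth line (ε-line) is the jump from n = 6 to n = 1:
E_6 = -13.6057 × 5² / 6² = -9.44840278 eV
E_1 = -13.6057 × 5² / 1² = -340.14250000 eV
ΔE = E_6 - E_1 = 330.69409722 eV

λ = hc/E = 1239.84 eV·nm / 330.69409722 eV
λ = 3.749205 nm

This is the ε-line of the Lyman series in B⁴⁺.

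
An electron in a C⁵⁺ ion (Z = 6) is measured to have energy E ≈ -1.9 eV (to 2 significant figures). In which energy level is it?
n = 16

The exact energy levels follow E_n = -13.6057 Z² / n² eV with Z = 6.

The measured value (-1.9 eV) is reported to only 2 significant figures, so we must test candidate n values and see which one matches to that precision.

Candidate energies:
  n = 14:  E = -13.6057 × 6² / 14² = -2.49901 eV
  n = 15:  E = -13.6057 × 6² / 15² = -2.17691 eV
  n = 16:  E = -13.6057 × 6² / 16² = -1.91330 eV  ← matches
  n = 17:  E = -13.6057 × 6² / 17² = -1.69483 eV
  n = 18:  E = -13.6057 × 6² / 18² = -1.51174 eV

Checking against the measurement of -1.9 eV (2 sig figs), only n = 16 agrees:
E_16 = -1.91330 eV, which rounds to -1.9 eV ✓

Therefore n = 16.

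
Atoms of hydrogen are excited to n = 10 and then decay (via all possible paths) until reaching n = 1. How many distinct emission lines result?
45

The electron can occupy levels n = 1, 2, ..., 10 during de-excitation — that is m = 10 - 1 + 1 = 10 distinct levels.

The number of distinct spectral lines equals the number of ways to choose 2 of these m levels (each pair gives one possible emission transition):

Number of lines = m(m-1)/2 = 10×9/2 = 45

These correspond to all possible transitions between the 10 levels:
10 → 9, 10 → 8, 10 → 7, 10 → 6, 10 → 5, 10 → 4, 10 → 3, 10 → 2...

Each transition produces a photon with a unique energy (and thus wavelength). This count does not depend on Z.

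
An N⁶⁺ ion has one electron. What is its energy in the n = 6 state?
-18.5189 eV

For hydrogen-like ions, the energy levels scale with Z²:
E_n = -13.6057 Z² / n² eV

For N⁶⁺ (Z = 7) at n = 6:
E_6 = -13.6057 × 7² / 6²
E_6 = -13.6057 × 49 / 36
E_6 = -666.6793 / 36
E_6 = -18.5189 eV

The energy is 49 times more negative than hydrogen at the same n due to the stronger nuclear charge.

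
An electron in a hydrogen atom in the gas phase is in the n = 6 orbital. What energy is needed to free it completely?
0.38 eV

The ionization energy is the energy needed to remove the electron completely (n → ∞).

For hydrogen, E_n = -13.6057 eV / n².

At n = 6: E_6 = -13.6057 / 6² = -0.37794 eV
At n = ∞: E_∞ = 0 eV

Ionization energy = E_∞ - E_6 = 0 - (-0.37794) = 0.37794 eV
Ionization energy ≈ 0.38 eV

This is also called the binding energy of the electron in state n = 6.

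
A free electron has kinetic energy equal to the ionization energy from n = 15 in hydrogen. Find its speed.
1.45846e+05 m/s (or 0.05% of c)

The binding energy at n = 15 for hydrogen is:
E_15 = -13.6057/15² = -0.0604697778 eV
|E_15| = 0.0604697778 eV

Convert to Joules:
KE = 0.0604697778 eV × (1.602177 × 10⁻¹⁹ J/eV) = 9.6883287e-21 J

Using KE = ½mv²:
v = √(2·KE/m_e)
v = √(2 × 9.6883287e-21 J / 9.10938 × 10⁻³¹ kg)
v = 1.45846e+05 m/s

This is approximately 0.05% the speed of light.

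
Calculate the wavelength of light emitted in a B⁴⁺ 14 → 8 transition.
346.39121 nm

First, find the transition energy using E_n = -13.6057 Z² / n² eV:
E_14 = -13.6057 × 5² / 14² = -1.735420918 eV
E_8 = -13.6057 × 5² / 8² = -5.314726563 eV

Photon energy: |ΔE| = |E_8 - E_14| = 3.579305645 eV

Convert to wavelength using E = hc/λ with hc = 1239.84 eV·nm:
λ = hc/E = 1239.84 eV·nm / 3.579305645 eV
λ = 346.39121 nm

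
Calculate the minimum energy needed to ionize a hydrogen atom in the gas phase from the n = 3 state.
1.5117 eV

The ionization energy is the energy needed to remove the electron completely (n → ∞).

For hydrogen, E_n = -13.6057 eV / n².

At n = 3: E_3 = -13.6057 / 3² = -1.5117444 eV
At n = ∞: E_∞ = 0 eV

Ionization energy = E_∞ - E_3 = 0 - (-1.5117444) = 1.5117444 eV
Ionization energy ≈ 1.5117 eV

This is also called the binding energy of the electron in state n = 3.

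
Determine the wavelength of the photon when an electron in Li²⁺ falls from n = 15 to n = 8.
905.60 nm

First, find the transition energy using E_n = -13.6057 Z² / n² eV:
E_15 = -13.6057 × 3² / 15² = -0.544228 eV
E_8 = -13.6057 × 3² / 8² = -1.913302 eV

Photon energy: |ΔE| = |E_8 - E_15| = 1.369074 eV

Convert to wavelength using E = hc/λ with hc = 1239.84 eV·nm:
λ = hc/E = 1239.84 eV·nm / 1.369074 eV
λ = 905.60 nm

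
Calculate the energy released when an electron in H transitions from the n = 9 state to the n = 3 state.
1.34 eV

The energy levels are E_n = -13.6057 eV / n².

Energy at n = 9: E_9 = -13.6057 / 9² = -0.16797 eV
Energy at n = 3: E_3 = -13.6057 / 3² = -1.51174 eV

For emission (electron falling to lower state), the photon energy is:
E_photon = E_9 - E_3 = |-0.16797 - (-1.51174)|
E_photon = 1.34 eV

This energy is carried away by the emitted photon.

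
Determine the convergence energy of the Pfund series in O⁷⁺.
34.830592 eV

The series limit corresponds to the transition from n = ∞ to n = 5.
This is the highest energy (shortest wavelength) transition in the Pfund series.

E_∞ = 0 eV
E_5 = -13.6057 × 8² / 5² = -34.830592 eV

Energy at series limit:
ΔE = E_∞ - E_5 = 0 - (-34.830592) = 34.830592 eV

This energy equals the ionization energy from the n = 5 state of O⁷⁺.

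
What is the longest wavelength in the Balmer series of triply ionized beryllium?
41.007 nm

The longest wavelength corresponds to the smallest energy transition in the series.
The Balmer series has all transitions ending at n_f = 2.

For Be³⁺ (Z = 4), the first line (α-line) is the jump from n = 3 to n = 2:
E_3 = -13.6057 × 4² / 3² = -24.18791 eV
E_2 = -13.6057 × 4² / 2² = -54.42280 eV
ΔE = E_3 - E_2 = 30.23489 eV

λ = hc/E = 1239.84 eV·nm / 30.23489 eV
λ = 41.007 nm

This is the α-line of the Balmer series in Be³⁺.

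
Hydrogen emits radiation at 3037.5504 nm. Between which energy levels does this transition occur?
n = 10 → n = 5

First, find the photon energy from the wavelength (hc = 1239.84 eV·nm):
E = hc/λ = 1239.84 eV·nm / 3037.5504 nm = 0.40817101 eV

The energy levels of hydrogen satisfy E_n = -13.6057 / n² eV, so an emission n_i → n_f releases
ΔE = 13.6057 × (1/n_f² − 1/n_i²) eV.

Setting ΔE equal to the photon energy:
1/n_f² − 1/n_i² = 0.40817101 / 13.6057 = 0.030000001

Since 1/n_i² must be positive, we need 1/n_f² > 0.030000001, i.e. n_f ≤ 5. For each allowed n_f, solve n_i = (1/n_f² − 0.030000001)^(−1/2) and check whether it is a whole number:
  n_f = 1: 1/n_i² = 1.000000000 − 0.030000001 = 0.969999999 → n_i = 1.015  (not an integer) ✗
  n_f = 2: 1/n_i² = 0.250000000 − 0.030000001 = 0.219999999 → n_i = 2.132  (not an integer) ✗
  n_f = 3: 1/n_i² = 0.111111111 − 0.030000001 = 0.081111110 → n_i = 3.511  (not an integer) ✗
  n_f = 4: 1/n_i² = 0.062500000 − 0.030000001 = 0.032499999 → n_i = 5.547  (not an integer) ✗
  n_f = 5: 1/n_i² = 0.040000000 − 0.030000001 = 0.009999999 → n_i = 10.000  → integer, n_i = 10 ✓

Only n_f = 5 gives an integer upper level, n_i = 10.

The transition is from n = 10 to n = 5 (emission).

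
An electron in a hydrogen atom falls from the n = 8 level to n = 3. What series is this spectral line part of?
Paschen series

The spectral series in hydrogen are named based on the final (lower) energy level:
- Lyman series: n_final = 1 (ultraviolet)
- Balmer series: n_final = 2 (visible/near-UV)
- Paschen series: n_final = 3 (infrared)
- Brackett series: n_final = 4 (infrared)
- Pfund series: n_final = 5 (far infrared)

Since this transition ends at n = 3, it belongs to the Paschen series.

For reference, this 8 → 3 line has photon energy
ΔE = 13.6057 eV × (1/3² - 1/8²) = 1.2991554 eV,
corresponding to wavelength λ = hc/ΔE = 1239.84 eV·nm / 1.2991554 eV = 954.343 nm in the infrared region.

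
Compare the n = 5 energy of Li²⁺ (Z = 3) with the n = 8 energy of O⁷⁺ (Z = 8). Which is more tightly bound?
O⁷⁺ at n = 8 (E = -13.6057 eV)

Using E_n = -13.6057 Z² / n² eV:

Li²⁺ (Z = 3) at n = 5:
E = -13.6057 × 3² / 5² = -13.6057 × 9 / 25 = -4.8980520 eV

O⁷⁺ (Z = 8) at n = 8:
E = -13.6057 × 8² / 8² = -13.6057 × 64 / 64 = -13.6057000 eV

Since -13.6057000 eV < -4.8980520 eV,
O⁷⁺ at n = 8 is more tightly bound (requires more energy to ionize).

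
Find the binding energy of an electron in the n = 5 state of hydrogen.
0.5442 eV

The ionization energy is the energy needed to remove the electron completely (n → ∞).

For hydrogen, E_n = -13.6057 eV / n².

At n = 5: E_5 = -13.6057 / 5² = -0.5442280 eV
At n = ∞: E_∞ = 0 eV

Ionization energy = E_∞ - E_5 = 0 - (-0.5442280) = 0.5442280 eV
Ionization energy ≈ 0.5442 eV

This is also called the binding energy of the electron in state n = 5.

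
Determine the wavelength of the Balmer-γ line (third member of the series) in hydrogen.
433.93578 nm

The lines of a series are numbered from the longest wavelength (smallest ΔE) outward; the third line is the transition from n = n_f + 3 to n_f.
The Balmer series has all transitions ending at n_f = 2.

For H, the third line (γ-line) is the jump from n = 5 to n = 2:
E_5 = -13.6057 / 5² = -0.544228000 eV
E_2 = -13.6057 / 2² = -3.401425000 eV
ΔE = E_5 - E_2 = 2.857197000 eV

λ = hc/E = 1239.84 eV·nm / 2.857197000 eV
λ = 433.93578 nm

This is the γ-line of the Balmer series in H.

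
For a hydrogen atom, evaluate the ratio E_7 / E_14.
4.00000

Using E_n = -13.6057 Z² / n² eV with Z = 1:

E_7 = -13.6057 / 7² = -13.6057 / 49 = -0.27766734694 eV
E_14 = -13.6057 / 14² = -13.6057 / 196 = -0.06941683673 eV

The ratio is:
E_7/E_14 = (-0.27766734694) / (-0.06941683673)
E_7/E_14 = (-13.6057/49) / (-13.6057/196)
E_7/E_14 = 196/49
E_7/E_14 = 4.00000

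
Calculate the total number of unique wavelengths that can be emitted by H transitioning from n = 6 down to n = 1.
15

The electron can occupy levels n = 1, 2, ..., 6 during de-excitation — that is m = 6 - 1 + 1 = 6 distinct levels.

The number of distinct spectral lines equals the number of ways to choose 2 of these m levels (each pair gives one possible emission transition):

Number of lines = m(m-1)/2 = 6×5/2 = 15

These correspond to all possible transitions between the 6 levels:
6 → 5, 6 → 4, 6 → 3, 6 → 2, 6 → 1, 5 → 4, 5 → 3, 5 → 2...

Each transition produces a photon with a unique energy (and thus wavelength). This count does not depend on Z.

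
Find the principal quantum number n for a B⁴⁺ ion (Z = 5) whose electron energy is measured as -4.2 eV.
n = 9

The exact energy levels follow E_n = -13.6057 Z² / n² eV with Z = 5.

The measured value (-4.2 eV) is reported to only 2 significant figures, so we must test candidate n values and see which one matches to that precision.

Candidate energies:
  n = 7:  E = -13.6057 × 5² / 7² = -6.941684 eV
  n = 8:  E = -13.6057 × 5² / 8² = -5.314727 eV
  n = 9:  E = -13.6057 × 5² / 9² = -4.199290 eV  ← matches
  n = 10:  E = -13.6057 × 5² / 10² = -3.401425 eV
  n = 11:  E = -13.6057 × 5² / 11² = -2.811095 eV

Checking against the measurement of -4.2 eV (2 sig figs), only n = 9 agrees:
E_9 = -4.199290 eV, which rounds to -4.2 eV ✓

Therefore n = 9.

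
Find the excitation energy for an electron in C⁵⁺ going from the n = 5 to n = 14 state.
17.093 eV

The energy levels of a hydrogen-like atom are E_n = -13.6057 Z² eV / n².

Energy at n = 5: E_5 = -13.6057 × 6² / 5² = -19.592208 eV
Energy at n = 14: E_14 = -13.6057 × 6² / 14² = -2.499006 eV

The excitation energy is the difference:
ΔE = E_14 - E_5
ΔE = -2.499006 - (-19.592208)
ΔE = 17.093 eV

Since this is positive, energy must be absorbed (photon absorption).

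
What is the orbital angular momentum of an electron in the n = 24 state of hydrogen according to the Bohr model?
2.531e-33 J·s (or 24ℏ)

In the Bohr model, angular momentum is quantized:
L = nℏ

where ℏ = h/(2π) = 1.05457e-34 J·s

For n = 24:
L = 24 × 1.05457e-34 J·s
L = 2.531e-33 J·s

This can also be written as L = 24ℏ.
The angular momentum is an integer multiple of the reduced Planck constant.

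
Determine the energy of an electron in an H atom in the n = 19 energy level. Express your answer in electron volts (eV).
-0.04 eV

The energy levels of a hydrogen-like atom are given by:
E_n = -13.6057 eV / n²

For n = 19:
E_19 = -13.6057 eV / 19²
E_19 = -13.6057 eV / 361
E_19 = -0.04 eV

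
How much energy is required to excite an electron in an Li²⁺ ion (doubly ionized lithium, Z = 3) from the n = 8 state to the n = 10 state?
0.689 eV

The energy levels of a hydrogen-like atom are E_n = -13.6057 Z² eV / n².

Energy at n = 8: E_8 = -13.6057 × 3² / 8² = -1.913302 eV
Energy at n = 10: E_10 = -13.6057 × 3² / 10² = -1.224513 eV

The excitation energy is the difference:
ΔE = E_10 - E_8
ΔE = -1.224513 - (-1.913302)
ΔE = 0.689 eV

Since this is positive, energy must be absorbed (photon absorption).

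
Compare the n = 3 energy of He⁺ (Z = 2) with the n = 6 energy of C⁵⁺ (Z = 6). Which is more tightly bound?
C⁵⁺ at n = 6 (E = -13.60570 eV)

Using E_n = -13.6057 Z² / n² eV:

He⁺ (Z = 2) at n = 3:
E = -13.6057 × 2² / 3² = -13.6057 × 4 / 9 = -6.04697778 eV

C⁵⁺ (Z = 6) at n = 6:
E = -13.6057 × 6² / 6² = -13.6057 × 36 / 36 = -13.60570000 eV

Since -13.60570000 eV < -6.04697778 eV,
C⁵⁺ at n = 6 is more tightly bound (requires more energy to ionize).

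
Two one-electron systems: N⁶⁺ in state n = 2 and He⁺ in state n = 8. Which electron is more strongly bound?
N⁶⁺ at n = 2 (E = -166.67 eV)

Using E_n = -13.6057 Z² / n² eV:

N⁶⁺ (Z = 7) at n = 2:
E = -13.6057 × 7² / 2² = -13.6057 × 49 / 4 = -166.66983 eV

He⁺ (Z = 2) at n = 8:
E = -13.6057 × 2² / 8² = -13.6057 × 4 / 64 = -0.85036 eV

Since -166.66983 eV < -0.85036 eV,
N⁶⁺ at n = 2 is more tightly bound (requires more energy to ionize).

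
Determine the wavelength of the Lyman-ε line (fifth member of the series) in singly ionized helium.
23.43253 nm

The lines of a series are numbered from the longest wavelength (smallest ΔE) outward; the fifth line is the transition from n = n_f + 5 to n_f.
The Lyman series has all transitions ending at n_f = 1.

For He⁺ (Z = 2), the fifth line (ε-line) is the jump from n = 6 to n = 1:
E_6 = -13.6057 × 2² / 6² = -1.5117444 eV
E_1 = -13.6057 × 2² / 1² = -54.4228000 eV
ΔE = E_6 - E_1 = 52.9110556 eV

λ = hc/E = 1239.84 eV·nm / 52.9110556 eV
λ = 23.43253 nm

This is the ε-line of the Lyman series in He⁺.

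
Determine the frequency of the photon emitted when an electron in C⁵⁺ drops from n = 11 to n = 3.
1.2181e+16 Hz

First, find the transition energy:
E_11 = -13.6057 × 6² / 11² = -4.047977 eV
E_3 = -13.6057 × 6² / 3² = -54.422800 eV
|ΔE| = |E_3 - E_11| = 50.374823 eV

Convert to Joules: E = 50.374823 eV × (1.602177 × 10⁻¹⁹ J/eV) = 8.070938e-18 J

Using E = hf:
f = E/h = 8.070938e-18 J / (6.62607 × 10⁻³⁴ J·s)
f = 1.2181e+16 Hz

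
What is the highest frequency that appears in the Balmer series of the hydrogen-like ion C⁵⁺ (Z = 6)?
2.961e+16 Hz

The series limit corresponds to the transition from n = ∞ to n = 2.
This is the highest energy (shortest wavelength) transition in the Balmer series.

E_∞ = 0 eV
E_2 = -13.6057 × 6² / 2² = -122.45130000 eV

Energy at series limit:
ΔE = E_∞ - E_2 = 0 - (-122.45130000) = 122.45130000 eV
E = 122.45130000 eV × (1.602177 × 10⁻¹⁹ J/eV) = 1.96189e-17 J
f = E/h = 1.96189e-17 J / (6.62607 × 10⁻³⁴ J·s) = 2.961e+16 Hz

This energy equals the ionization energy from the n = 2 state of C⁵⁺.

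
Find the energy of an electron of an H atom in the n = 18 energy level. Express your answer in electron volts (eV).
-0.04 eV

The energy levels of a hydrogen-like atom are given by:
E_n = -13.6057 eV / n²

For n = 18:
E_18 = -13.6057 eV / 18²
E_18 = -13.6057 eV / 324
E_18 = -0.04 eV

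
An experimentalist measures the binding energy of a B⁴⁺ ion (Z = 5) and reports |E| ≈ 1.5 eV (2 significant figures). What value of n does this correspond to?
n = 15

The exact energy levels follow E_n = -13.6057 Z² / n² eV with Z = 5.

The measured value (-1.5 eV) is reported to only 2 significant figures, so we must test candidate n values and see which one matches to that precision.

Candidate energies:
  n = 13:  E = -13.6057 × 5² / 13² = -2.01268 eV
  n = 14:  E = -13.6057 × 5² / 14² = -1.73542 eV
  n = 15:  E = -13.6057 × 5² / 15² = -1.51174 eV  ← matches
  n = 16:  E = -13.6057 × 5² / 16² = -1.32868 eV
  n = 17:  E = -13.6057 × 5² / 17² = -1.17696 eV

Checking against the measurement of -1.5 eV (2 sig figs), only n = 15 agrees:
E_15 = -1.51174 eV, which rounds to -1.5 eV ✓

Therefore n = 15.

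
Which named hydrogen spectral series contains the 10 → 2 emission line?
Balmer series

The spectral series in hydrogen are named based on the final (lower) energy level:
- Lyman series: n_final = 1 (ultraviolet)
- Balmer series: n_final = 2 (visible/near-UV)
- Paschen series: n_final = 3 (infrared)
- Brackett series: n_final = 4 (infrared)
- Pfund series: n_final = 5 (far infrared)

Since this transition ends at n = 2, it belongs to the Balmer series.

For reference, this 10 → 2 line has photon energy
ΔE = 13.6057 eV × (1/2² - 1/10²) = 3.265368 eV,
corresponding to wavelength λ = hc/ΔE = 1239.84 eV·nm / 3.265368 eV = 379.69 nm in the visible/near-UV region.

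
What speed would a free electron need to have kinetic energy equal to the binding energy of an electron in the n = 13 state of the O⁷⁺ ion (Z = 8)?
1.34627e+06 m/s (or 0.449% of c)

The binding energy at n = 13 for O⁷⁺ is:
E_13 = -13.6057 × 8²/13² = -5.15245444 eV
|E_13| = 5.15245444 eV

Convert to Joules:
KE = 5.15245444 eV × (1.602177 × 10⁻¹⁹ J/eV) = 8.2551440e-19 J

Using KE = ½mv²:
v = √(2·KE/m_e)
v = √(2 × 8.2551440e-19 J / 9.10938 × 10⁻³¹ kg)
v = 1.34627e+06 m/s

This is approximately 0.449% the speed of light.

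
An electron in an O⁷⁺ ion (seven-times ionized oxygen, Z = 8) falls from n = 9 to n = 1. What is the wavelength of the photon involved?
1.44165 nm

First, find the transition energy using E_n = -13.6057 Z² / n² eV:
E_9 = -13.6057 × 8² / 9² = -10.7501827 eV
E_1 = -13.6057 × 8² / 1² = -870.7648000 eV

Photon energy: |ΔE| = |E_1 - E_9| = 860.0146173 eV

Convert to wavelength using E = hc/λ with hc = 1239.84 eV·nm:
λ = hc/E = 1239.84 eV·nm / 860.0146173 eV
λ = 1.44165 nm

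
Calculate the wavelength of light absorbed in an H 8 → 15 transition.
8150.4459 nm

First, find the transition energy using E_n = -13.6057 / n² eV:
E_8 = -13.6057 / 8² = -0.2125890625 eV
E_15 = -13.6057 / 15² = -0.0604697778 eV

Photon energy: |ΔE| = |E_15 - E_8| = 0.1521192847 eV

Convert to wavelength using E = hc/λ with hc = 1239.84 eV·nm:
λ = hc/E = 1239.84 eV·nm / 0.1521192847 eV
λ = 8150.4459 nm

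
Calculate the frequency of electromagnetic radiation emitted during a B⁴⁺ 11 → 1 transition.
8.157e+16 Hz

First, find the transition energy:
E_11 = -13.6057 × 5² / 11² = -2.8111 eV
E_1 = -13.6057 × 5² / 1² = -340.1425 eV
|ΔE| = |E_1 - E_11| = 337.3314 eV

Convert to Joules: E = 337.3314 eV × (1.602177 × 10⁻¹⁹ J/eV) = 5.40465e-17 J

Using E = hf:
f = E/h = 5.40465e-17 J / (6.62607 × 10⁻³⁴ J·s)
f = 8.157e+16 Hz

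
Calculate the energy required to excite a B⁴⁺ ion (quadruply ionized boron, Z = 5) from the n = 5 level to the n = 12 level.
11.24 eV

The energy levels of a hydrogen-like atom are E_n = -13.6057 Z² eV / n².

Energy at n = 5: E_5 = -13.6057 × 5² / 5² = -13.60570 eV
Energy at n = 12: E_12 = -13.6057 × 5² / 12² = -2.36210 eV

The excitation energy is the difference:
ΔE = E_12 - E_5
ΔE = -2.36210 - (-13.60570)
ΔE = 11.24 eV

Since this is positive, energy must be absorbed (photon absorption).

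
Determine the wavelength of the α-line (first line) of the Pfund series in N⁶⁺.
152.15930 nm

The longest wavelength corresponds to the smallest energy transition in the series.
The Pfund series has all transitions ending at n_f = 5.

For N⁶⁺ (Z = 7), the first line (α-line) is the jump from n = 6 to n = 5:
E_6 = -13.6057 × 7² / 6² = -18.518869444 eV
E_5 = -13.6057 × 7² / 5² = -26.667172000 eV
ΔE = E_6 - E_5 = 8.148302556 eV

λ = hc/E = 1239.84 eV·nm / 8.148302556 eV
λ = 152.15930 nm

This is the α-line of the Pfund series in N⁶⁺.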